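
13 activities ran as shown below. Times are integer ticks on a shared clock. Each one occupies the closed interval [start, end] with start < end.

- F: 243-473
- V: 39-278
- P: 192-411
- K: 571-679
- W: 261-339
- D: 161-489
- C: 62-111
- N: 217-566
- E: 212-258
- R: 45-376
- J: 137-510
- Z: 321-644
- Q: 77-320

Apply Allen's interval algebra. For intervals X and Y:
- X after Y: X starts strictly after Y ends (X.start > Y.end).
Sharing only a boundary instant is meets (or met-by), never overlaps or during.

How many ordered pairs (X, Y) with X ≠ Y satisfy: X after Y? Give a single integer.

23

Checking all 156 ordered pairs for relation 'after'; matching pairs in alphabetical order:
(D, C): D after C ✓
(E, C): E after C ✓
(F, C): F after C ✓
(J, C): J after C ✓
(K, C): K after C ✓
(K, D): K after D ✓
(K, E): K after E ✓
(K, F): K after F ✓
(K, J): K after J ✓
(K, N): K after N ✓
(K, P): K after P ✓
(K, Q): K after Q ✓
(K, R): K after R ✓
(K, V): K after V ✓
(K, W): K after W ✓
(N, C): N after C ✓
(P, C): P after C ✓
(W, C): W after C ✓
(W, E): W after E ✓
(Z, C): Z after C ✓
(Z, E): Z after E ✓
(Z, Q): Z after Q ✓
(Z, V): Z after V ✓
Count: 23.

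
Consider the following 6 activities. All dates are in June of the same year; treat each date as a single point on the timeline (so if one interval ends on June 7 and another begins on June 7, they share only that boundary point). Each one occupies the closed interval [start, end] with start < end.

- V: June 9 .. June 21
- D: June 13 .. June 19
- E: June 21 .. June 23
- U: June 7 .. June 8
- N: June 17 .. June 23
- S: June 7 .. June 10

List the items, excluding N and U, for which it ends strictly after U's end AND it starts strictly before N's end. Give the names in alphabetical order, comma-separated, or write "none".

D, E, S, V

Conditions: its end is strictly after U's end (X.end > June 8) AND its start is strictly before N's end (X.start < June 23).
D: end June 19 > June 8? ✓; start June 13 < June 23? ✓ → yes.
E: end June 23 > June 8? ✓; start June 21 < June 23? ✓ → yes.
S: end June 10 > June 8? ✓; start June 7 < June 23? ✓ → yes.
V: end June 21 > June 8? ✓; start June 9 < June 23? ✓ → yes.
Result: D, E, S, V.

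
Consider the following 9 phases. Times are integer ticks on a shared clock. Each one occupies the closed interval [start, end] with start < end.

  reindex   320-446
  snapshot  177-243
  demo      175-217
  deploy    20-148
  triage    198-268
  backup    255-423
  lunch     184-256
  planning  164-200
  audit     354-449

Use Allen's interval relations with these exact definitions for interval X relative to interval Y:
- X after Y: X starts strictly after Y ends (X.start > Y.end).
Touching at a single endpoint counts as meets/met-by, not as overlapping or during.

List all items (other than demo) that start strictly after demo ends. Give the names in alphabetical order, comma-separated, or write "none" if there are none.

Target demo = [175, 217].
audit [354, 449] → after → yes.
backup [255, 423] → after → yes.
deploy [20, 148] → before → no.
lunch [184, 256] → overlapped-by → no.
planning [164, 200] → overlaps → no.
reindex [320, 446] → after → yes.
snapshot [177, 243] → overlapped-by → no.
triage [198, 268] → overlapped-by → no.
Result: audit, backup, reindex.

audit, backup, reindex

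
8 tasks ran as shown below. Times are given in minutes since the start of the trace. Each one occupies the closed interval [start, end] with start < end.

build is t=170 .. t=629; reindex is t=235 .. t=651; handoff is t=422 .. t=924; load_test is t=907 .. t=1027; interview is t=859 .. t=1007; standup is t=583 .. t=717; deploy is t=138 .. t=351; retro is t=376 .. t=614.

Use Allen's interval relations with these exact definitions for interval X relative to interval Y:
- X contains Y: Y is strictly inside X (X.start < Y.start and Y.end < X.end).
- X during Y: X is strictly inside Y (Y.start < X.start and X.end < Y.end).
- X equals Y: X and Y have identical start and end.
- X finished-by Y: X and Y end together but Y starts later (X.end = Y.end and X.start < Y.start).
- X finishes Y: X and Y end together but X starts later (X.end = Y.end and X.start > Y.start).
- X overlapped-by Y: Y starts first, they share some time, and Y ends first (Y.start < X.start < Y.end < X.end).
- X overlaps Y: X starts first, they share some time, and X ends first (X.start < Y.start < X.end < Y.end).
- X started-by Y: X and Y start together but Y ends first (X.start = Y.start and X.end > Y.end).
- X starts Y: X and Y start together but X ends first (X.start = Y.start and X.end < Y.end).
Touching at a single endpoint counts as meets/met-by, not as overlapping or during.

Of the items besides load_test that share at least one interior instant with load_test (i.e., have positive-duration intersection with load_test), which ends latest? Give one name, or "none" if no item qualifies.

interview

Target load_test = [t=907, t=1027].
build [t=170, t=629] → before → excluded.
deploy [t=138, t=351] → before → excluded.
handoff [t=422, t=924] → overlaps → candidate.
interview [t=859, t=1007] → overlaps → candidate.
reindex [t=235, t=651] → before → excluded.
retro [t=376, t=614] → before → excluded.
standup [t=583, t=717] → before → excluded.
Among candidates, latest end is t=1007 → interview.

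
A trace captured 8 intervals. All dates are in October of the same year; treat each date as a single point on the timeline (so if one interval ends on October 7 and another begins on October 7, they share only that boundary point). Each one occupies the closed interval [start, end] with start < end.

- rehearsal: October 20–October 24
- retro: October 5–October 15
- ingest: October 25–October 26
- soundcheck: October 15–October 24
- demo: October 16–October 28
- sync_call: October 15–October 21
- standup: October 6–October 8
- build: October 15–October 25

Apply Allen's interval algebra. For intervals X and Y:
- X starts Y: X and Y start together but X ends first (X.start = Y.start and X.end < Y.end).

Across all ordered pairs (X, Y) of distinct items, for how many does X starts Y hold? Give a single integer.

3

Checking all 56 ordered pairs for relation 'starts'; matching pairs in alphabetical order:
(soundcheck, build): soundcheck starts build ✓
(sync_call, build): sync_call starts build ✓
(sync_call, soundcheck): sync_call starts soundcheck ✓
Count: 3.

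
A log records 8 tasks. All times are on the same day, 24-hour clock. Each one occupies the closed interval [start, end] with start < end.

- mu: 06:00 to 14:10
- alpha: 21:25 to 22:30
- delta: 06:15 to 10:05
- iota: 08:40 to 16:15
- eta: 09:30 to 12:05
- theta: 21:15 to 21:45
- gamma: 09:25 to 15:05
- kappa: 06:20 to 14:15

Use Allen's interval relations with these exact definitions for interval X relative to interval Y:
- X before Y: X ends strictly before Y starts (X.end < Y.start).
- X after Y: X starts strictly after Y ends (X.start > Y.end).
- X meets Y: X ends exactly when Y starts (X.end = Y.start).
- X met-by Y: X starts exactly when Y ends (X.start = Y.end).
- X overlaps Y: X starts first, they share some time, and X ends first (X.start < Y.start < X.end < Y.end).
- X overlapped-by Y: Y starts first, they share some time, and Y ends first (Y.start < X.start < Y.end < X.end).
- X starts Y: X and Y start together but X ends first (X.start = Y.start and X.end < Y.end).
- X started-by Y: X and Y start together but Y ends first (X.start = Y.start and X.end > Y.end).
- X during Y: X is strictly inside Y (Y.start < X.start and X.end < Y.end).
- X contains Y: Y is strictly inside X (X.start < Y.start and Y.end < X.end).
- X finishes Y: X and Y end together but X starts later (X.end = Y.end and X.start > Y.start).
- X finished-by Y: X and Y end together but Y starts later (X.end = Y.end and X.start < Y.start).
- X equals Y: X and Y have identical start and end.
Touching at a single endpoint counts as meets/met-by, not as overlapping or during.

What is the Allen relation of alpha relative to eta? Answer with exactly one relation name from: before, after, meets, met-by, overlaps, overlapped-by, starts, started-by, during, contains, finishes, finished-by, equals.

after

alpha = [21:25, 22:30]; eta = [09:30, 12:05].
Compare endpoints: alpha.start > eta.start, alpha.start > eta.end, alpha.end > eta.start, alpha.end > eta.end.
That pattern is 'after'.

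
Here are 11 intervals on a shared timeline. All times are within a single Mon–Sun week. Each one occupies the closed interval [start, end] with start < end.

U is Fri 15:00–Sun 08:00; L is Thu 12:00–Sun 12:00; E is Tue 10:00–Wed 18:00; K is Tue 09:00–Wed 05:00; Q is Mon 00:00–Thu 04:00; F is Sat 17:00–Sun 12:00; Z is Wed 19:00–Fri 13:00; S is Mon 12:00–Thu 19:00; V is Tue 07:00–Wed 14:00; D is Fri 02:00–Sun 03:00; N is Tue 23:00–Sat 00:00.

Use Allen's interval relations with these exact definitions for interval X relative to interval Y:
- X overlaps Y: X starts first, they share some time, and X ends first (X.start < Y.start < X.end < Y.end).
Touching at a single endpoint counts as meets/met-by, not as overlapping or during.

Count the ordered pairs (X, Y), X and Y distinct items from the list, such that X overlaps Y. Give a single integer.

19

Checking all 110 ordered pairs for relation 'overlaps'; matching pairs in alphabetical order:
(D, F): D overlaps F ✓
(D, U): D overlaps U ✓
(E, N): E overlaps N ✓
(K, E): K overlaps E ✓
(K, N): K overlaps N ✓
(N, D): N overlaps D ✓
(N, L): N overlaps L ✓
(N, U): N overlaps U ✓
(Q, N): Q overlaps N ✓
(Q, S): Q overlaps S ✓
(Q, Z): Q overlaps Z ✓
(S, L): S overlaps L ✓
(S, N): S overlaps N ✓
(S, Z): S overlaps Z ✓
(U, F): U overlaps F ✓
(V, E): V overlaps E ✓
(V, N): V overlaps N ✓
(Z, D): Z overlaps D ✓
(Z, L): Z overlaps L ✓
Count: 19.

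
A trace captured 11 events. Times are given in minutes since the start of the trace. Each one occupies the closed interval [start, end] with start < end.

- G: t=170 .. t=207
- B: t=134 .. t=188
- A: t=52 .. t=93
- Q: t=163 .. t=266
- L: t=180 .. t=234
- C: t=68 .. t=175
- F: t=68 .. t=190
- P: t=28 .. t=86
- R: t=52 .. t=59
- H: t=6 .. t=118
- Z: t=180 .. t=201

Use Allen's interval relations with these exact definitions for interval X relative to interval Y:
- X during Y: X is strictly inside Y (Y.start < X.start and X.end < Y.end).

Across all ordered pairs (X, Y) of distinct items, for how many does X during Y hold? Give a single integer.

9

Checking all 110 ordered pairs for relation 'during'; matching pairs in alphabetical order:
(A, H): A during H ✓
(B, F): B during F ✓
(G, Q): G during Q ✓
(L, Q): L during Q ✓
(P, H): P during H ✓
(R, H): R during H ✓
(R, P): R during P ✓
(Z, G): Z during G ✓
(Z, Q): Z during Q ✓
Count: 9.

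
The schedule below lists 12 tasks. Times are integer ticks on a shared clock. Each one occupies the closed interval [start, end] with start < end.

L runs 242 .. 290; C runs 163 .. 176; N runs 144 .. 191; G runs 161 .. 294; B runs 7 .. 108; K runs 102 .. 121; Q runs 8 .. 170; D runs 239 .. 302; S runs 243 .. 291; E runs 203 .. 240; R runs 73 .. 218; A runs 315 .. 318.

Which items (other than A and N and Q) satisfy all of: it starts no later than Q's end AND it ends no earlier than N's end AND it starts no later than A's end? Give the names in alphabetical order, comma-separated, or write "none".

G, R

Conditions: its start is no later than Q's end (X.start <= 170) AND its end is no earlier than N's end (X.end >= 191) AND its start is no later than A's end (X.start <= 318).
B: start 7 <= 170? ✓; end 108 >= 191? ✗; start 7 <= 318? ✓ → no.
C: start 163 <= 170? ✓; end 176 >= 191? ✗; start 163 <= 318? ✓ → no.
D: start 239 <= 170? ✗; end 302 >= 191? ✓; start 239 <= 318? ✓ → no.
E: start 203 <= 170? ✗; end 240 >= 191? ✓; start 203 <= 318? ✓ → no.
G: start 161 <= 170? ✓; end 294 >= 191? ✓; start 161 <= 318? ✓ → yes.
K: start 102 <= 170? ✓; end 121 >= 191? ✗; start 102 <= 318? ✓ → no.
L: start 242 <= 170? ✗; end 290 >= 191? ✓; start 242 <= 318? ✓ → no.
R: start 73 <= 170? ✓; end 218 >= 191? ✓; start 73 <= 318? ✓ → yes.
S: start 243 <= 170? ✗; end 291 >= 191? ✓; start 243 <= 318? ✓ → no.
Result: G, R.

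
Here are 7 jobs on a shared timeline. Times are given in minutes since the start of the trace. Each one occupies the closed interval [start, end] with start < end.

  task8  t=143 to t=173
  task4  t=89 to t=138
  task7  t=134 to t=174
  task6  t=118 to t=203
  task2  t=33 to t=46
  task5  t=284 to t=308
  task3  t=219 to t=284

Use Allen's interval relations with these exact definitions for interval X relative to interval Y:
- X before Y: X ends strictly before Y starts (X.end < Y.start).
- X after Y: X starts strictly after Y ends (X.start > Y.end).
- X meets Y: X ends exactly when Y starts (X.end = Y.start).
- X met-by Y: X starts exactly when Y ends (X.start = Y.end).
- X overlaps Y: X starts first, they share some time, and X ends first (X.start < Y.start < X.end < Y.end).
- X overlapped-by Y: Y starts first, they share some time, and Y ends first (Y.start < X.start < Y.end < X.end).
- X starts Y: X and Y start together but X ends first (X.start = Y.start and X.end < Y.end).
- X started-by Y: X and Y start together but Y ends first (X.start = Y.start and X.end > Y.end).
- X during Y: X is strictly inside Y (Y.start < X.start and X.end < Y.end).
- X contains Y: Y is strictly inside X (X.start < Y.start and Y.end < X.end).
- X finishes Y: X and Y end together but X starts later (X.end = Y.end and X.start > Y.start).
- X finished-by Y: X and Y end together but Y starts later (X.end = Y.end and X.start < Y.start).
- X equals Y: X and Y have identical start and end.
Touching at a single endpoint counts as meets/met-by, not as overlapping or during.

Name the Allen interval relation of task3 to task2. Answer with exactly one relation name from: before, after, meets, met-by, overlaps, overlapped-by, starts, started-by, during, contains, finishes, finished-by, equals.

task3 = [t=219, t=284]; task2 = [t=33, t=46].
Compare endpoints: task3.start > task2.start, task3.start > task2.end, task3.end > task2.start, task3.end > task2.end.
That pattern is 'after'.

after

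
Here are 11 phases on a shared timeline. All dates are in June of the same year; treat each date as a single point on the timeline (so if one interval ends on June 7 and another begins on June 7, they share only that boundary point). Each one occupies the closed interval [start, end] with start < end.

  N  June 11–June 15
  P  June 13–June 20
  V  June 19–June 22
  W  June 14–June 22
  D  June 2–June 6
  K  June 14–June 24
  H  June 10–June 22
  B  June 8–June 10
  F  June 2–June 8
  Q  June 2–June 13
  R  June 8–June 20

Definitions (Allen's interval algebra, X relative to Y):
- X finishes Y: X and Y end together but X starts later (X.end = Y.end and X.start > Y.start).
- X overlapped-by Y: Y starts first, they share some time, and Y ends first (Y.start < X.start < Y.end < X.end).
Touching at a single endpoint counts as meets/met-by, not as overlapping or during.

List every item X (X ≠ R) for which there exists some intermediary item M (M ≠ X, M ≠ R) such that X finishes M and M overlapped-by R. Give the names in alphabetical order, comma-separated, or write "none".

Target R = [June 8, June 20].
Intermediaries M with M overlapped-by R: H, K, V, W.
Via H — items with X finishes H: V, W.
Via K — items with X finishes K: none.
Via V — items with X finishes V: none.
Via W — items with X finishes W: V.
Union: V, W.

V, W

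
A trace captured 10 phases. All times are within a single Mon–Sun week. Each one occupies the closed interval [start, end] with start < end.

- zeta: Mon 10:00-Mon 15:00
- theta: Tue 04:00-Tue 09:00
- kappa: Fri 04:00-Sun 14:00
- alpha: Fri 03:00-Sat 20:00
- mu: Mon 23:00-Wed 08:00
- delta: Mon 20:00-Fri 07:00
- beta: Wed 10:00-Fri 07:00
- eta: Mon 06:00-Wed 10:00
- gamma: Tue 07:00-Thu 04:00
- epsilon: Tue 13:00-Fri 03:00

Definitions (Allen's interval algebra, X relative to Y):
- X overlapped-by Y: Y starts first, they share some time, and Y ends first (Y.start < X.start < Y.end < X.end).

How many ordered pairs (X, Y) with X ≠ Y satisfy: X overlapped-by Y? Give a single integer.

Checking all 90 ordered pairs for relation 'overlapped-by'; matching pairs in alphabetical order:
(alpha, beta): alpha overlapped-by beta ✓
(alpha, delta): alpha overlapped-by delta ✓
(beta, epsilon): beta overlapped-by epsilon ✓
(beta, gamma): beta overlapped-by gamma ✓
(delta, eta): delta overlapped-by eta ✓
(epsilon, eta): epsilon overlapped-by eta ✓
(epsilon, gamma): epsilon overlapped-by gamma ✓
(epsilon, mu): epsilon overlapped-by mu ✓
(gamma, eta): gamma overlapped-by eta ✓
(gamma, mu): gamma overlapped-by mu ✓
(gamma, theta): gamma overlapped-by theta ✓
(kappa, alpha): kappa overlapped-by alpha ✓
(kappa, beta): kappa overlapped-by beta ✓
(kappa, delta): kappa overlapped-by delta ✓
Count: 14.

14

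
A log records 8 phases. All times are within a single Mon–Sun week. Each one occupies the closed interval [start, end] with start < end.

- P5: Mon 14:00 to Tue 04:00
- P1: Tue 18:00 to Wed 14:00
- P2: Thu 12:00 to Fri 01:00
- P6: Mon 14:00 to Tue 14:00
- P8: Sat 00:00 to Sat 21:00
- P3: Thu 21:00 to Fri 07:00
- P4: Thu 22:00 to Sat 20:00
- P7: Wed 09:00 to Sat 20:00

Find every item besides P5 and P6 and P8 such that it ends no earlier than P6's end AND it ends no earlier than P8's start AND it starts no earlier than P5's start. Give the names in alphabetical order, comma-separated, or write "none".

P4, P7

Conditions: its end is no earlier than P6's end (X.end >= Tue 14:00) AND its end is no earlier than P8's start (X.end >= Sat 00:00) AND its start is no earlier than P5's start (X.start >= Mon 14:00).
P1: end Wed 14:00 >= Tue 14:00? ✓; end Wed 14:00 >= Sat 00:00? ✗; start Tue 18:00 >= Mon 14:00? ✓ → no.
P2: end Fri 01:00 >= Tue 14:00? ✓; end Fri 01:00 >= Sat 00:00? ✗; start Thu 12:00 >= Mon 14:00? ✓ → no.
P3: end Fri 07:00 >= Tue 14:00? ✓; end Fri 07:00 >= Sat 00:00? ✗; start Thu 21:00 >= Mon 14:00? ✓ → no.
P4: end Sat 20:00 >= Tue 14:00? ✓; end Sat 20:00 >= Sat 00:00? ✓; start Thu 22:00 >= Mon 14:00? ✓ → yes.
P7: end Sat 20:00 >= Tue 14:00? ✓; end Sat 20:00 >= Sat 00:00? ✓; start Wed 09:00 >= Mon 14:00? ✓ → yes.
Result: P4, P7.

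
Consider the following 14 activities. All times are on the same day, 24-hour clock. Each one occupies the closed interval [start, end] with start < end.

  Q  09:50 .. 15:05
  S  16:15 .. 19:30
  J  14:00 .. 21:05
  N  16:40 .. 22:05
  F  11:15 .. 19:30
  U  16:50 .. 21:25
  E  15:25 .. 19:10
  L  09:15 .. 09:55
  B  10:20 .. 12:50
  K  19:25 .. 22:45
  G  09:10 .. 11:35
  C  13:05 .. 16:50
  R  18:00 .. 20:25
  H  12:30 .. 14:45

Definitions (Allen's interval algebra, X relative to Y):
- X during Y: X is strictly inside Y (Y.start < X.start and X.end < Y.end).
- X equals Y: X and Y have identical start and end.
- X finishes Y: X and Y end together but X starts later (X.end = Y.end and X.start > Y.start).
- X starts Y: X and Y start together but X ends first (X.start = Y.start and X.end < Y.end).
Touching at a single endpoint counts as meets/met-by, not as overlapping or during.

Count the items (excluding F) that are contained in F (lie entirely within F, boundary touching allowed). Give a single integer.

Target F = [11:15, 19:30].
B [10:20, 12:50] → overlaps → no.
C [13:05, 16:50] → during → counts.
E [15:25, 19:10] → during → counts.
G [09:10, 11:35] → overlaps → no.
H [12:30, 14:45] → during → counts.
J [14:00, 21:05] → overlapped-by → no.
K [19:25, 22:45] → overlapped-by → no.
L [09:15, 09:55] → before → no.
N [16:40, 22:05] → overlapped-by → no.
Q [09:50, 15:05] → overlaps → no.
R [18:00, 20:25] → overlapped-by → no.
S [16:15, 19:30] → finishes → counts.
U [16:50, 21:25] → overlapped-by → no.
Total: 4.

4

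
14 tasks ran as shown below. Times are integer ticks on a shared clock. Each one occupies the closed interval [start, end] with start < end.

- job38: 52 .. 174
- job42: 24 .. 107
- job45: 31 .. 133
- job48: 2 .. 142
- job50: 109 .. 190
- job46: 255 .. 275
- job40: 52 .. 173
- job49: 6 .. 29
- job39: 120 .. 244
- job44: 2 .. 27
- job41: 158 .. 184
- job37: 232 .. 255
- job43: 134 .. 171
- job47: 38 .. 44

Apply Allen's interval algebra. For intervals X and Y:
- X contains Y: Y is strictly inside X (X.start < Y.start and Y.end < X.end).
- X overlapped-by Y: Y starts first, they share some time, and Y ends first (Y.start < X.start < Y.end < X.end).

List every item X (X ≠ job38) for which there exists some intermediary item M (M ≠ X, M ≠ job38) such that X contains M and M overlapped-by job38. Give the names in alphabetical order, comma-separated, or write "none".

Target job38 = [52, 174].
Intermediaries M with M overlapped-by job38: job39, job41, job50.
Via job39 — items with X contains job39: none.
Via job41 — items with X contains job41: job39, job50.
Via job50 — items with X contains job50: none.
Union: job39, job50.

job39, job50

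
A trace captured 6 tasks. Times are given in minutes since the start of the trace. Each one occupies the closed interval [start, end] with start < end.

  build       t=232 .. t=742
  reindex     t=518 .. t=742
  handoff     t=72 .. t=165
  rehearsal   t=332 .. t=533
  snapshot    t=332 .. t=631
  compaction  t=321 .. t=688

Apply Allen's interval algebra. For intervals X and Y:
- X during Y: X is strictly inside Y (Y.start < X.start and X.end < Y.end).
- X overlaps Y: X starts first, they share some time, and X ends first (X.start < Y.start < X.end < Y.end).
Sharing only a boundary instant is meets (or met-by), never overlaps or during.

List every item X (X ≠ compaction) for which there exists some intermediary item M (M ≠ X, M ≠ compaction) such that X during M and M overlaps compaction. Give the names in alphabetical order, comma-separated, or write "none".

none

Target compaction = [t=321, t=688].
Intermediaries M with M overlaps compaction: none.
Union: none.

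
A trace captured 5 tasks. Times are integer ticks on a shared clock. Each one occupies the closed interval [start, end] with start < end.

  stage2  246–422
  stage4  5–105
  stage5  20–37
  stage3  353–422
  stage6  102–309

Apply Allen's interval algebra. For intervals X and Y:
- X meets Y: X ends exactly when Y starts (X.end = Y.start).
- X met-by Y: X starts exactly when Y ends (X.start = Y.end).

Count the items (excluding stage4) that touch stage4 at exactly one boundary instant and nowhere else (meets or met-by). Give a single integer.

Target stage4 = [5, 105].
stage2 [246, 422] → after → no.
stage3 [353, 422] → after → no.
stage5 [20, 37] → during → no.
stage6 [102, 309] → overlapped-by → no.
Total: 0.

0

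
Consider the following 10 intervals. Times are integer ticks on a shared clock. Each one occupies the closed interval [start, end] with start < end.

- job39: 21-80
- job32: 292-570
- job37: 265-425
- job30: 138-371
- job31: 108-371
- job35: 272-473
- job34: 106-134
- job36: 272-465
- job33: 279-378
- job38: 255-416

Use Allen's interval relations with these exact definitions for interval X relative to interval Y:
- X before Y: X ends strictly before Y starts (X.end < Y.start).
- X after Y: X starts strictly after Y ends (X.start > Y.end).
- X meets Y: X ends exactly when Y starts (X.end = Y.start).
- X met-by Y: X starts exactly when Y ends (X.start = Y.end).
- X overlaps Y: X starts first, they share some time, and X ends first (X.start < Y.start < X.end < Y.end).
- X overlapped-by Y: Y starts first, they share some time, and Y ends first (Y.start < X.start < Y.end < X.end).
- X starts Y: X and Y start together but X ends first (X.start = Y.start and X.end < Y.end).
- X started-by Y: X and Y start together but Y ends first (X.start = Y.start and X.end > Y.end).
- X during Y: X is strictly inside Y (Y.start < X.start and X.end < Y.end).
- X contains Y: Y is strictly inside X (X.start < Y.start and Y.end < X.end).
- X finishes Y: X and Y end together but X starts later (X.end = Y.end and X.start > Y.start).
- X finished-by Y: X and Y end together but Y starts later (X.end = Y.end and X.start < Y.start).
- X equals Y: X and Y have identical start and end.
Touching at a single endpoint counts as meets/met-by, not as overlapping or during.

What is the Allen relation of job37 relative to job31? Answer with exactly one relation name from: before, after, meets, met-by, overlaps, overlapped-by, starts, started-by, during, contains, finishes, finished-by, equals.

job37 = [265, 425]; job31 = [108, 371].
Compare endpoints: job37.start > job31.start, job37.start < job31.end, job37.end > job31.start, job37.end > job31.end.
That pattern is 'overlapped-by'.

overlapped-by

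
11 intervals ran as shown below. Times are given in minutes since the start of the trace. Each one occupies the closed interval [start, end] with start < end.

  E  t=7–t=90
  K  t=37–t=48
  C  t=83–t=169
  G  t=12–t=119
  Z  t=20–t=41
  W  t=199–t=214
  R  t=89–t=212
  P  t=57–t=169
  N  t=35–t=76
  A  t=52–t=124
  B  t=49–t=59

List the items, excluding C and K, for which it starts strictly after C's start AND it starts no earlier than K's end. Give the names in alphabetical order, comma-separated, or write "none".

R, W

Conditions: its start is strictly after C's start (X.start > t=83) AND its start is no earlier than K's end (X.start >= t=48).
A: start t=52 > t=83? ✗; start t=52 >= t=48? ✓ → no.
B: start t=49 > t=83? ✗; start t=49 >= t=48? ✓ → no.
E: start t=7 > t=83? ✗; start t=7 >= t=48? ✗ → no.
G: start t=12 > t=83? ✗; start t=12 >= t=48? ✗ → no.
N: start t=35 > t=83? ✗; start t=35 >= t=48? ✗ → no.
P: start t=57 > t=83? ✗; start t=57 >= t=48? ✓ → no.
R: start t=89 > t=83? ✓; start t=89 >= t=48? ✓ → yes.
W: start t=199 > t=83? ✓; start t=199 >= t=48? ✓ → yes.
Z: start t=20 > t=83? ✗; start t=20 >= t=48? ✗ → no.
Result: R, W.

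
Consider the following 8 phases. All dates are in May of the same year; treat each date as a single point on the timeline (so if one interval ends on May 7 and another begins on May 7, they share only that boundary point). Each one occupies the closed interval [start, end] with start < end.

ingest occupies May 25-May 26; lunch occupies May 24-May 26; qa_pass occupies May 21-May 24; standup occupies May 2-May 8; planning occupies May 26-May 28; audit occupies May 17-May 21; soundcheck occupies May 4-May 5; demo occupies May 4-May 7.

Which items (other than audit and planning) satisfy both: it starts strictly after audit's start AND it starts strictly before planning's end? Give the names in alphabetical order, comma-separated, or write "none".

ingest, lunch, qa_pass

Conditions: its start is strictly after audit's start (X.start > May 17) AND its start is strictly before planning's end (X.start < May 28).
demo: start May 4 > May 17? ✗; start May 4 < May 28? ✓ → no.
ingest: start May 25 > May 17? ✓; start May 25 < May 28? ✓ → yes.
lunch: start May 24 > May 17? ✓; start May 24 < May 28? ✓ → yes.
qa_pass: start May 21 > May 17? ✓; start May 21 < May 28? ✓ → yes.
soundcheck: start May 4 > May 17? ✗; start May 4 < May 28? ✓ → no.
standup: start May 2 > May 17? ✗; start May 2 < May 28? ✓ → no.
Result: ingest, lunch, qa_pass.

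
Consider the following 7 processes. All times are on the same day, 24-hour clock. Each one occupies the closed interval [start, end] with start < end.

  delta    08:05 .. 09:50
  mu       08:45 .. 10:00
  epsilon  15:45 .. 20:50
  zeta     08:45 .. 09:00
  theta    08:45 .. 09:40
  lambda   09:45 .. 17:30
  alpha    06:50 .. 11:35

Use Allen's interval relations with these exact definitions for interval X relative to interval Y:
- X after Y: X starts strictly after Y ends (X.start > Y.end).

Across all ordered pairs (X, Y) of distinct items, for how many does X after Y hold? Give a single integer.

Checking all 42 ordered pairs for relation 'after'; matching pairs in alphabetical order:
(epsilon, alpha): epsilon after alpha ✓
(epsilon, delta): epsilon after delta ✓
(epsilon, mu): epsilon after mu ✓
(epsilon, theta): epsilon after theta ✓
(epsilon, zeta): epsilon after zeta ✓
(lambda, theta): lambda after theta ✓
(lambda, zeta): lambda after zeta ✓
Count: 7.

7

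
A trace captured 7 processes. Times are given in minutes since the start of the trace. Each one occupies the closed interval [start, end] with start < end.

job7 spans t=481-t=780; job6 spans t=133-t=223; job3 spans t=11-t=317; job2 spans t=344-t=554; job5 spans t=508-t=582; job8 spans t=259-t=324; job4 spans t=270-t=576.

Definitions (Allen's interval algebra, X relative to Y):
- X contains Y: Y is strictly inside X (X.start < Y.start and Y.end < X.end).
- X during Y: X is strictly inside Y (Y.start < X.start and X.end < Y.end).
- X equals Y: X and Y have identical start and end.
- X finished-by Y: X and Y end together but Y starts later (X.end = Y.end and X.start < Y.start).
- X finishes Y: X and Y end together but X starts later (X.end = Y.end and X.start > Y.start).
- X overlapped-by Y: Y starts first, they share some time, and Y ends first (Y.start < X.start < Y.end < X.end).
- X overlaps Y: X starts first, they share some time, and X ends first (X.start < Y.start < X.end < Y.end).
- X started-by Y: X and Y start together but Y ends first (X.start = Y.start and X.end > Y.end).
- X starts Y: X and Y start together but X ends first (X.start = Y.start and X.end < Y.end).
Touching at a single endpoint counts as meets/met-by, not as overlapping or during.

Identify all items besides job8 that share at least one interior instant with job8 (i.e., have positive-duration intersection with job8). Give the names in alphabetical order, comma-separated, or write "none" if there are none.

Target job8 = [t=259, t=324].
job2 [t=344, t=554] → after → no.
job3 [t=11, t=317] → overlaps → yes.
job4 [t=270, t=576] → overlapped-by → yes.
job5 [t=508, t=582] → after → no.
job6 [t=133, t=223] → before → no.
job7 [t=481, t=780] → after → no.
Result: job3, job4.

job3, job4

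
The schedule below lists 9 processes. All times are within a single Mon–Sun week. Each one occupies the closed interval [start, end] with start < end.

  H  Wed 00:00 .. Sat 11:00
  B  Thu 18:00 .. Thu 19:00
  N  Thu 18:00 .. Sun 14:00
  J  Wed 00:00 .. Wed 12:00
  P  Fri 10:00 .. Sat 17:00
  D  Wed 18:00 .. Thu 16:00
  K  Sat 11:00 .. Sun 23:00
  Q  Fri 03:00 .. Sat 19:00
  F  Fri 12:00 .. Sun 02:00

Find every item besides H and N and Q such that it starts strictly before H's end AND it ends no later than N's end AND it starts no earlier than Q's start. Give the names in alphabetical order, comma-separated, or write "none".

F, P

Conditions: its start is strictly before H's end (X.start < Sat 11:00) AND its end is no later than N's end (X.end <= Sun 14:00) AND its start is no earlier than Q's start (X.start >= Fri 03:00).
B: start Thu 18:00 < Sat 11:00? ✓; end Thu 19:00 <= Sun 14:00? ✓; start Thu 18:00 >= Fri 03:00? ✗ → no.
D: start Wed 18:00 < Sat 11:00? ✓; end Thu 16:00 <= Sun 14:00? ✓; start Wed 18:00 >= Fri 03:00? ✗ → no.
F: start Fri 12:00 < Sat 11:00? ✓; end Sun 02:00 <= Sun 14:00? ✓; start Fri 12:00 >= Fri 03:00? ✓ → yes.
J: start Wed 00:00 < Sat 11:00? ✓; end Wed 12:00 <= Sun 14:00? ✓; start Wed 00:00 >= Fri 03:00? ✗ → no.
K: start Sat 11:00 < Sat 11:00? ✗; end Sun 23:00 <= Sun 14:00? ✗; start Sat 11:00 >= Fri 03:00? ✓ → no.
P: start Fri 10:00 < Sat 11:00? ✓; end Sat 17:00 <= Sun 14:00? ✓; start Fri 10:00 >= Fri 03:00? ✓ → yes.
Result: F, P.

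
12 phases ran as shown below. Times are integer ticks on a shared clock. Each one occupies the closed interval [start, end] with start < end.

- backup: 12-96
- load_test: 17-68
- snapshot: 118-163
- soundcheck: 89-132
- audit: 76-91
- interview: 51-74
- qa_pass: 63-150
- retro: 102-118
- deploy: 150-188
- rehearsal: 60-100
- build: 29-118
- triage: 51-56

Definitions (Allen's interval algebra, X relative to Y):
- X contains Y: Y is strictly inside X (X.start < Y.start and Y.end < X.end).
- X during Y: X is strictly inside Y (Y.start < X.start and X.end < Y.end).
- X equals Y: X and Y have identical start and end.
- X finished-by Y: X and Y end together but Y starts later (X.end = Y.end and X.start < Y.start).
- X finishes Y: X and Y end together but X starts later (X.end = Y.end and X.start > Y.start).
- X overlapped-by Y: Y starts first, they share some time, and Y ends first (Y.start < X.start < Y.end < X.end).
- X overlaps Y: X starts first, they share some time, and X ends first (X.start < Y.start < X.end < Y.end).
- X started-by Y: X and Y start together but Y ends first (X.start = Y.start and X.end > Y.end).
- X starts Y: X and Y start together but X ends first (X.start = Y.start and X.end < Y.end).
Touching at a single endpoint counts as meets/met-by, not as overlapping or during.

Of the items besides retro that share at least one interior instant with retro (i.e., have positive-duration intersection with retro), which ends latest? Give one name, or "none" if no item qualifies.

Target retro = [102, 118].
audit [76, 91] → before → excluded.
backup [12, 96] → before → excluded.
build [29, 118] → finished-by → candidate.
deploy [150, 188] → after → excluded.
interview [51, 74] → before → excluded.
load_test [17, 68] → before → excluded.
qa_pass [63, 150] → contains → candidate.
rehearsal [60, 100] → before → excluded.
snapshot [118, 163] → met-by → excluded.
soundcheck [89, 132] → contains → candidate.
triage [51, 56] → before → excluded.
Among candidates, latest end is 150 → qa_pass.

qa_pass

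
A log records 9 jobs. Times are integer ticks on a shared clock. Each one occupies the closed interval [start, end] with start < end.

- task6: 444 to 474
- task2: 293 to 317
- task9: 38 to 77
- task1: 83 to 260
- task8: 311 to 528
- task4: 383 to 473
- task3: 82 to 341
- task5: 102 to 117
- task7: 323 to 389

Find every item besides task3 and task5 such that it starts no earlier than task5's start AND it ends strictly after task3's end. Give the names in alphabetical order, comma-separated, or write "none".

Conditions: its start is no earlier than task5's start (X.start >= 102) AND its end is strictly after task3's end (X.end > 341).
task1: start 83 >= 102? ✗; end 260 > 341? ✗ → no.
task2: start 293 >= 102? ✓; end 317 > 341? ✗ → no.
task4: start 383 >= 102? ✓; end 473 > 341? ✓ → yes.
task6: start 444 >= 102? ✓; end 474 > 341? ✓ → yes.
task7: start 323 >= 102? ✓; end 389 > 341? ✓ → yes.
task8: start 311 >= 102? ✓; end 528 > 341? ✓ → yes.
task9: start 38 >= 102? ✗; end 77 > 341? ✗ → no.
Result: task4, task6, task7, task8.

task4, task6, task7, task8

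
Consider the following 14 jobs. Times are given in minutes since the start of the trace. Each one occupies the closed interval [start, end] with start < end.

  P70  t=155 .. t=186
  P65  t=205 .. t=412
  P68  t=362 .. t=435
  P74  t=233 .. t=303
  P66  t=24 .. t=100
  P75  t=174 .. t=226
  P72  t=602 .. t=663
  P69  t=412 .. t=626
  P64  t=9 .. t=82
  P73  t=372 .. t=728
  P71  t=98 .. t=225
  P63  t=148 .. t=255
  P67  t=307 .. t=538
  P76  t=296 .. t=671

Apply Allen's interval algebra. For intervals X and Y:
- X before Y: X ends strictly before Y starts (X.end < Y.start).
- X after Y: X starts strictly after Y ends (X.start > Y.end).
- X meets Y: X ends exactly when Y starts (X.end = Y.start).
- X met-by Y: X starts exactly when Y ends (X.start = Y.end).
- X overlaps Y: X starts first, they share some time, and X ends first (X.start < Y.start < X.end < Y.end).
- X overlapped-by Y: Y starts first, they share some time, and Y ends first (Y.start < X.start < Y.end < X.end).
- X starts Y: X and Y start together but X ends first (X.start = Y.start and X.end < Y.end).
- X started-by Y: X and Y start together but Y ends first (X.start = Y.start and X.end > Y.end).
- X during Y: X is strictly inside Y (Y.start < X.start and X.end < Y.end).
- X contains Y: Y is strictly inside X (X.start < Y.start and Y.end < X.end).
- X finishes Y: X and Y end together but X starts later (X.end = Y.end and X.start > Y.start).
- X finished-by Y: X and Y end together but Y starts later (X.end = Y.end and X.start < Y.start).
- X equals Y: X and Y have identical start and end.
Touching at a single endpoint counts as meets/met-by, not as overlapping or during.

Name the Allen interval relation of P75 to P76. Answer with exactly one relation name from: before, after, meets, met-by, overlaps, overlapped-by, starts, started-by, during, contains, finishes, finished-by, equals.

before

P75 = [t=174, t=226]; P76 = [t=296, t=671].
Compare endpoints: P75.start < P76.start, P75.start < P76.end, P75.end < P76.start, P75.end < P76.end.
That pattern is 'before'.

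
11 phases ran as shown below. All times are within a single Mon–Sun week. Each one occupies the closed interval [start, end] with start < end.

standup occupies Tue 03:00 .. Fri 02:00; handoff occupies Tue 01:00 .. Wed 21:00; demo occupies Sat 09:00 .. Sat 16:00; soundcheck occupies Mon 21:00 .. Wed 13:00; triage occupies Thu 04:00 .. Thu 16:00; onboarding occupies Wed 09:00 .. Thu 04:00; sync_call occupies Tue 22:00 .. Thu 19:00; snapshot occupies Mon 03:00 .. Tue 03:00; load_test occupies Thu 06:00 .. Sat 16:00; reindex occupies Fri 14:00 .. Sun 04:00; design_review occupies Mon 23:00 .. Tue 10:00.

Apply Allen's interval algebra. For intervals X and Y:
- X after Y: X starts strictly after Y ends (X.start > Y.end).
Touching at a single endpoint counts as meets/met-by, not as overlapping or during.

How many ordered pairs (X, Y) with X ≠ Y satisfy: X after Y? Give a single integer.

Checking all 110 ordered pairs for relation 'after'; matching pairs in alphabetical order:
(demo, design_review): demo after design_review ✓
(demo, handoff): demo after handoff ✓
(demo, onboarding): demo after onboarding ✓
(demo, snapshot): demo after snapshot ✓
(demo, soundcheck): demo after soundcheck ✓
(demo, standup): demo after standup ✓
(demo, sync_call): demo after sync_call ✓
(demo, triage): demo after triage ✓
(load_test, design_review): load_test after design_review ✓
(load_test, handoff): load_test after handoff ✓
(load_test, onboarding): load_test after onboarding ✓
(load_test, snapshot): load_test after snapshot ✓
(load_test, soundcheck): load_test after soundcheck ✓
(onboarding, design_review): onboarding after design_review ✓
(onboarding, snapshot): onboarding after snapshot ✓
(reindex, design_review): reindex after design_review ✓
(reindex, handoff): reindex after handoff ✓
(reindex, onboarding): reindex after onboarding ✓
(reindex, snapshot): reindex after snapshot ✓
(reindex, soundcheck): reindex after soundcheck ✓
(reindex, standup): reindex after standup ✓
(reindex, sync_call): reindex after sync_call ✓
(reindex, triage): reindex after triage ✓
(sync_call, design_review): sync_call after design_review ✓
... plus 5 further pairs not listed.
Count: 29.

29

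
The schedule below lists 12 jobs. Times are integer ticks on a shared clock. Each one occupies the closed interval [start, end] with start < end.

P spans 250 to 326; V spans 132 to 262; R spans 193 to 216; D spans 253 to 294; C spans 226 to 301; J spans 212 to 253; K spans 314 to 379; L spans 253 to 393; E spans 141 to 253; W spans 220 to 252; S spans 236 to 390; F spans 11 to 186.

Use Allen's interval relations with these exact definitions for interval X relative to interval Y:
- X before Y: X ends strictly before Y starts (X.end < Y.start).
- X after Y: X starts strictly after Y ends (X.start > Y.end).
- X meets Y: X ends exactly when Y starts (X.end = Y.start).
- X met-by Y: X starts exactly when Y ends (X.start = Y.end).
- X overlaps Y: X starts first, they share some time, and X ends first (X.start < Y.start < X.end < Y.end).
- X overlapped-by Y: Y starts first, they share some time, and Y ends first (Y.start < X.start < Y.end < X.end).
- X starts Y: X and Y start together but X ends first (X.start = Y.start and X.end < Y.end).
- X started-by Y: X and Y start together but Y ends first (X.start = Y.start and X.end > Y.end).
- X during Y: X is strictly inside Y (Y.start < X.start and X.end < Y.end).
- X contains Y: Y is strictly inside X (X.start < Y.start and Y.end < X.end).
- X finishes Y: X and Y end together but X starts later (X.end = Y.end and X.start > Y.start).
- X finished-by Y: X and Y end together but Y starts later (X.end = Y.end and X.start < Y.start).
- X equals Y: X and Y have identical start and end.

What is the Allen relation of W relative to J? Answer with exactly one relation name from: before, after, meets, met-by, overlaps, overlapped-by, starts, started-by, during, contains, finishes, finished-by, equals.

during

W = [220, 252]; J = [212, 253].
Compare endpoints: W.start > J.start, W.start < J.end, W.end > J.start, W.end < J.end.
That pattern is 'during'.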